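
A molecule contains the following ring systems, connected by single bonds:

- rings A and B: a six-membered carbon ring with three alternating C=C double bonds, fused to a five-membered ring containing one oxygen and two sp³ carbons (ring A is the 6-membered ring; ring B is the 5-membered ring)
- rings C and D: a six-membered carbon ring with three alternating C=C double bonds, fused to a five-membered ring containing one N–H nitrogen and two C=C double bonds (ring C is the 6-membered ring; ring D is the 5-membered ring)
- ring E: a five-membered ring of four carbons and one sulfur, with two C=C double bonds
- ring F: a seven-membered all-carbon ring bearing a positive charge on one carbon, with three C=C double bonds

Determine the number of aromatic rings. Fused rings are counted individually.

5

Ring A is fully conjugated (every ring atom contributes a p orbital); 3 ring double bonds give 6 π electrons. That satisfies 4n+2 with n=1, so ring A is aromatic (benzene ring).
Ring B has two sp³ carbons, so it is not fully conjugated — not aromatic (oxolane ring).
Rings C and D form a fused bicyclic system (with one N–H) with 9 sp² atoms and 10 π electrons from ring double bonds plus a heteroatom lone pair. 10 = 4(2)+2, so the system is aromatic and both rings count as aromatic (indole).
Ring E is planar and fully conjugated; 2 ring double bonds (4 π electrons) plus a heteroatom lone pair (2) give 6 π electrons. That satisfies 4n+2 with n=1, so ring E is aromatic (thiophene).
Ring F is planar and fully conjugated; 3 ring double bonds (6 π electrons) plus the carbocation's empty p orbital (0, but keeps the ring conjugated) give 6 π electrons. That satisfies 4n+2 with n=1, so ring F is aromatic (tropylium cation).
Aromatic: A, C, D, E, F. Total: 5.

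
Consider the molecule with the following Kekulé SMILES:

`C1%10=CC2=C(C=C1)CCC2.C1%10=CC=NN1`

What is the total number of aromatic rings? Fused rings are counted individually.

The SMILES encodes a six-membered carbon ring with three alternating C=C double bonds, fused to a saturated five-membered carbon ring; a five-membered ring with two adjacent nitrogens (one bearing H, one in a double bond) and two double bonds.
The 6-membered ring is planar and fully conjugated; 3 ring double bonds give 6 π electrons. Since 6 = 4n+2 (n=1), it is aromatic (benzene ring).
The 5-membered ring has three sp³ carbons, so it is not fully conjugated — not aromatic (cyclopentane ring).
The 5-membered ring with two adjacent nitrogens (one N–H, one =N–) is fully conjugated (every ring atom contributes a p orbital); 2 ring double bonds (4 π electrons) plus a heteroatom lone pair (2) give 6 π electrons. Since 6 = 4n+2 (n=1), it is aromatic (pyrazole).
2 of the 3 rings are aromatic. Total: 2.

2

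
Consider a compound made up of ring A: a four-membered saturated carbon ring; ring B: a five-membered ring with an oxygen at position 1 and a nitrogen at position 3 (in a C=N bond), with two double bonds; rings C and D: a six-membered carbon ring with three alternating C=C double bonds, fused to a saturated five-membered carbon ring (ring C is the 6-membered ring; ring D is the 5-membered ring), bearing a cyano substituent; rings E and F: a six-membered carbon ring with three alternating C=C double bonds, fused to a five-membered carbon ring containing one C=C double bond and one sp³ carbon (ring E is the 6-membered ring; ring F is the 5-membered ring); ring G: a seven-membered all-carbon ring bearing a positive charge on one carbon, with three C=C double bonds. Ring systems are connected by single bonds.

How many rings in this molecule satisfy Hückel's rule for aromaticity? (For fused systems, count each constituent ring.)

4

Ring A has only sp³ atoms, so it is not fully conjugated — not aromatic (cyclobutane).
Ring B is fully conjugated (every ring atom contributes a p orbital); 2 ring double bonds (4 π electrons) plus a heteroatom lone pair (2) give 6 π electrons. Since 6 = 4n+2 (n=1), ring B is aromatic (oxazole).
Ring C has a continuous p-orbital overlap around the ring; 3 ring double bonds give 6 π electrons. Since 6 = 4n+2 (n=1), ring C is aromatic (benzene ring).
Ring D has three sp³ carbons, so it is not fully conjugated — not aromatic (cyclopentane ring).
Ring E has a continuous p-orbital overlap around the ring; 3 ring double bonds give 6 π electrons. That satisfies 4n+2 with n=1, so ring E is aromatic (benzene ring).
Ring F has one sp³ carbon, so it is not fully conjugated — not aromatic (cyclopentene ring).
Ring G is planar and fully conjugated; 3 ring double bonds (6 π electrons) plus the carbocation's empty p orbital (0, but keeps the ring conjugated) give 6 π electrons. That satisfies 4n+2 with n=1, so ring G is aromatic (tropylium cation).
Aromatic: B, C, E, G. Total: 4.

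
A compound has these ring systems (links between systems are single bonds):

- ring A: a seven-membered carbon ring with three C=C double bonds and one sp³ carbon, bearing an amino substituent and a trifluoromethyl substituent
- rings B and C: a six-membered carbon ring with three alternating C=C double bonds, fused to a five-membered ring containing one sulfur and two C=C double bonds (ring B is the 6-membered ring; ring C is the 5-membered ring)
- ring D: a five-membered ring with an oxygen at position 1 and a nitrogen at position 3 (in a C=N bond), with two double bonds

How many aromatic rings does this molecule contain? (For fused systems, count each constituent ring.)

3

Ring A has one sp³ carbon, so it is not fully conjugated — not aromatic (cycloheptatriene).
Rings B and C form a fused bicyclic system (with one sulfur) with 9 sp² atoms and 10 π electrons from ring double bonds plus a heteroatom lone pair. 10 = 4(2)+2, so the system is aromatic and both rings count as aromatic (benzothiophene).
Ring D is fully conjugated (every ring atom contributes a p orbital); 2 ring double bonds (4 π electrons) plus a heteroatom lone pair (2) give 6 π electrons. That satisfies 4n+2 with n=1, so ring D is aromatic (oxazole).
Aromatic: B, C, D. Total: 3.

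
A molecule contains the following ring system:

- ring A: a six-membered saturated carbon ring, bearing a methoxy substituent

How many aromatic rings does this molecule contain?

0

Ring A has only sp³ atoms, so it is not fully conjugated — not aromatic (cyclohexane).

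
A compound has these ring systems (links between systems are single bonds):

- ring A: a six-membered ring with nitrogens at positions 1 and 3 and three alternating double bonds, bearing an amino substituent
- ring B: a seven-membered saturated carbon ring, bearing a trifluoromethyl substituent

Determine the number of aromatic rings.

Ring A has a continuous p-orbital overlap around the ring; 3 ring double bonds give 6 π electrons. 6 = 4(1)+2, so ring A is aromatic (pyrimidine).
Ring B has only sp³ atoms, so it is not fully conjugated — not aromatic (cycloheptane).
Aromatic: A. Total: 1.

1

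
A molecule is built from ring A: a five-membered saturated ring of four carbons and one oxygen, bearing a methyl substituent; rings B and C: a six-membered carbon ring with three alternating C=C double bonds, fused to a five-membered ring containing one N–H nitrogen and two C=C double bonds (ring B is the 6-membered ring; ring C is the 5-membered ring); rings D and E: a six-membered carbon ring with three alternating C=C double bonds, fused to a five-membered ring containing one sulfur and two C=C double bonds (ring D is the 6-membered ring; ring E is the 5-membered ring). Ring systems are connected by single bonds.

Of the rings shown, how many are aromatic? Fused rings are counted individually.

Ring A has only sp³ atoms, so it is not fully conjugated — not aromatic (tetrahydrofuran).
Rings B and C form a fused bicyclic system (with one N–H) with 9 sp² atoms and 10 π electrons from ring double bonds plus a heteroatom lone pair. 10 = 4(2)+2, so the system is aromatic and both rings count as aromatic (indole).
Rings D and E form a fused bicyclic system (with one sulfur) with 9 sp² atoms and 10 π electrons from ring double bonds plus a heteroatom lone pair. 10 = 4(2)+2, so the system is aromatic and both rings count as aromatic (benzothiophene).
Aromatic: B, C, D, E. Total: 4.

4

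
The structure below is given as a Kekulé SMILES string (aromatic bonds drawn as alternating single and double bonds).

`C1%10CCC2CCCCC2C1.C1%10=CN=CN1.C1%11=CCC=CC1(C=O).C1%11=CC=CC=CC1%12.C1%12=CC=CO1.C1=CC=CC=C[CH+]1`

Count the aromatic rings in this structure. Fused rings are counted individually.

The SMILES encodes two fused six-membered saturated carbon rings; a five-membered ring with nitrogens at positions 1 and 3 (one bearing H, one in a C=N bond) and two double bonds; a six-membered carbon ring with two isolated C=C double bonds and two sp³ carbons; a seven-membered carbon ring with three C=C double bonds and one sp³ carbon; a five-membered ring of four carbons and one oxygen, with two C=C double bonds; a seven-membered all-carbon ring bearing a positive charge on one carbon, with three C=C double bonds.
The 6-membered ring has only sp³ atoms, so it is not fully conjugated — not aromatic (cyclohexane ring).
The second 6-membered ring has only sp³ atoms, so it is not fully conjugated — not aromatic (cyclohexane ring).
The 5-membered ring with two nitrogens (one N–H, one =N–) is fully conjugated (every ring atom contributes a p orbital); 2 ring double bonds (4 π electrons) plus a heteroatom lone pair (2) give 6 π electrons. That satisfies 4n+2 with n=1, so it is aromatic (imidazole).
The third 6-membered ring has two sp³ carbons, so it is not fully conjugated — not aromatic (1,4-cyclohexadiene).
The 7-membered ring has one sp³ carbon, so it is not fully conjugated — not aromatic (cycloheptatriene).
The 5-membered ring with one oxygen is fully conjugated (every ring atom contributes a p orbital); 2 ring double bonds (4 π electrons) plus a heteroatom lone pair (2) give 6 π electrons. Since 6 = 4n+2 (n=1), it is aromatic (furan).
The second 7-membered ring is planar and fully conjugated; 3 ring double bonds (6 π electrons) plus the carbocation's empty p orbital (0, but keeps the ring conjugated) give 6 π electrons. 6 = 4(1)+2, so it is aromatic (tropylium cation).
3 of the 7 rings are aromatic. Total: 3.

3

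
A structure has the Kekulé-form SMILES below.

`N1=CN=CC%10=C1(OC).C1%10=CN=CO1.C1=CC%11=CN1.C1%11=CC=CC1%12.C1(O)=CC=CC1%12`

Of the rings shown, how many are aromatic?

The SMILES encodes a six-membered ring with nitrogens at positions 1 and 3 and three alternating double bonds; a five-membered ring with an oxygen at position 1 and a nitrogen at position 3 (in a C=N bond), with two double bonds; a five-membered ring of four carbons and one nitrogen bearing a hydrogen, with two C=C double bonds; a five-membered carbon ring with two conjugated C=C double bonds and one sp³ carbon; a five-membered carbon ring with two conjugated C=C double bonds and one sp³ carbon.
The 6-membered ring with two nitrogens (1,3) is planar and fully conjugated; 3 ring double bonds give 6 π electrons. Since 6 = 4n+2 (n=1), it is aromatic (pyrimidine).
The 5-membered ring with one oxygen and one =N– is planar and fully conjugated; 2 ring double bonds (4 π electrons) plus a heteroatom lone pair (2) give 6 π electrons. 6 = 4(1)+2, so it is aromatic (oxazole).
The 5-membered ring with one N–H is fully conjugated (every ring atom contributes a p orbital); 2 ring double bonds (4 π electrons) plus a heteroatom lone pair (2) give 6 π electrons. 6 = 4(1)+2, so it is aromatic (pyrrole).
The 5-membered ring has one sp³ carbon, so it is not fully conjugated — not aromatic (cyclopentadiene).
The second 5-membered ring has one sp³ carbon, so it is not fully conjugated — not aromatic (cyclopentadiene).
3 of the 5 rings are aromatic. Total: 3.

3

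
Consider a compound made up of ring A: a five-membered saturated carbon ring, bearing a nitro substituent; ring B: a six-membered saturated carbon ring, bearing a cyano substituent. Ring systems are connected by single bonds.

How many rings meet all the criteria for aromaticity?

0

Ring A has only sp³ atoms, so it is not fully conjugated — not aromatic (cyclopentane).
Ring B has only sp³ atoms, so it is not fully conjugated — not aromatic (cyclohexane).
No ring is aromatic. Total: 0.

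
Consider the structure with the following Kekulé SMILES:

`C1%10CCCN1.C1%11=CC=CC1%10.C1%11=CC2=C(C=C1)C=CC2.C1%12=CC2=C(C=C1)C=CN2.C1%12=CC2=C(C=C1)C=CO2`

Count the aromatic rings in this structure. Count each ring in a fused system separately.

5

The SMILES encodes a five-membered saturated ring of four carbons and one N–H nitrogen; a five-membered carbon ring with two conjugated C=C double bonds and one sp³ carbon; a six-membered carbon ring with three alternating C=C double bonds, fused to a five-membered carbon ring containing one C=C double bond and one sp³ carbon; a six-membered carbon ring with three alternating C=C double bonds, fused to a five-membered ring containing one N–H nitrogen and two C=C double bonds; a six-membered carbon ring with three alternating C=C double bonds, fused to a five-membered ring containing one oxygen and two C=C double bonds.
The 5-membered ring with one N–H has only sp³ atoms, so it is not fully conjugated — not aromatic (pyrrolidine).
The 5-membered ring has one sp³ carbon, so it is not fully conjugated — not aromatic (cyclopentadiene).
The 6-membered ring is fully conjugated (every ring atom contributes a p orbital); 3 ring double bonds give 6 π electrons. That satisfies 4n+2 with n=1, so it is aromatic (benzene ring).
The second 5-membered ring has one sp³ carbon, so it is not fully conjugated — not aromatic (cyclopentene ring).
The fused 6/5-membered bicyclic (with one N–H) is a single π system with 9 sp² atoms and 10 π electrons from ring double bonds plus a heteroatom lone pair. 10 = 4(2)+2, so the system is aromatic and both rings count as aromatic (indole).
The fused 6/5-membered bicyclic (with one oxygen) is a single π system with 9 sp² atoms and 10 π electrons from ring double bonds plus a heteroatom lone pair. 10 = 4(2)+2, so the system is aromatic and both rings count as aromatic (benzofuran).
5 of the 8 rings are aromatic. Total: 5.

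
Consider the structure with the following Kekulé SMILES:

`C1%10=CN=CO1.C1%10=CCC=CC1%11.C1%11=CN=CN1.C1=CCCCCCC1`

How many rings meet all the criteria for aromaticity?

The SMILES encodes a five-membered ring with an oxygen at position 1 and a nitrogen at position 3 (in a C=N bond), with two double bonds; a six-membered carbon ring with two isolated C=C double bonds and two sp³ carbons; a five-membered ring with nitrogens at positions 1 and 3 (one bearing H, one in a C=N bond) and two double bonds; an eight-membered carbon ring with one C=C double bond.
The 5-membered ring with one oxygen and one =N– is fully conjugated (every ring atom contributes a p orbital); 2 ring double bonds (4 π electrons) plus a heteroatom lone pair (2) give 6 π electrons. That satisfies 4n+2 with n=1, so it is aromatic (oxazole).
The 6-membered ring has two sp³ carbons, so it is not fully conjugated — not aromatic (1,4-cyclohexadiene).
The 5-membered ring with two nitrogens (one N–H, one =N–) has a continuous p-orbital overlap around the ring; 2 ring double bonds (4 π electrons) plus a heteroatom lone pair (2) give 6 π electrons. 6 = 4(1)+2, so it is aromatic (imidazole).
The 8-membered ring has six sp³ carbons, so it is not fully conjugated — not aromatic (cyclooctene).
2 of the 4 rings are aromatic. Total: 2.

2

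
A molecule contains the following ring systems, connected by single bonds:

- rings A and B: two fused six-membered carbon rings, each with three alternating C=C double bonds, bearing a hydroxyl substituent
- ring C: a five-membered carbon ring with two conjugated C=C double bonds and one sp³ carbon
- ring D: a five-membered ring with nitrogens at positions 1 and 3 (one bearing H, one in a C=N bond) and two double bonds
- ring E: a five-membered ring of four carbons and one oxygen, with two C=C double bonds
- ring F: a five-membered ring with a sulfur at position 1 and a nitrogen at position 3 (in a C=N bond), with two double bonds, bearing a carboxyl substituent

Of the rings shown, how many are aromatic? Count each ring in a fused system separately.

Rings A and B form a fused bicyclic system with 10 sp² atoms and 10 π electrons from ring double bonds. 10 = 4(2)+2, so the system is aromatic and both rings count as aromatic (naphthalene).
Ring C has one sp³ carbon, so it is not fully conjugated — not aromatic (cyclopentadiene).
Ring D has a continuous p-orbital overlap around the ring; 2 ring double bonds (4 π electrons) plus a heteroatom lone pair (2) give 6 π electrons. That satisfies 4n+2 with n=1, so ring D is aromatic (imidazole).
Ring E is planar and fully conjugated; 2 ring double bonds (4 π electrons) plus a heteroatom lone pair (2) give 6 π electrons. Since 6 = 4n+2 (n=1), ring E is aromatic (furan).
Ring F is fully conjugated (every ring atom contributes a p orbital); 2 ring double bonds (4 π electrons) plus a heteroatom lone pair (2) give 6 π electrons. 6 = 4(1)+2, so ring F is aromatic (thiazole).
Aromatic: A, B, D, E, F. Total: 5.

5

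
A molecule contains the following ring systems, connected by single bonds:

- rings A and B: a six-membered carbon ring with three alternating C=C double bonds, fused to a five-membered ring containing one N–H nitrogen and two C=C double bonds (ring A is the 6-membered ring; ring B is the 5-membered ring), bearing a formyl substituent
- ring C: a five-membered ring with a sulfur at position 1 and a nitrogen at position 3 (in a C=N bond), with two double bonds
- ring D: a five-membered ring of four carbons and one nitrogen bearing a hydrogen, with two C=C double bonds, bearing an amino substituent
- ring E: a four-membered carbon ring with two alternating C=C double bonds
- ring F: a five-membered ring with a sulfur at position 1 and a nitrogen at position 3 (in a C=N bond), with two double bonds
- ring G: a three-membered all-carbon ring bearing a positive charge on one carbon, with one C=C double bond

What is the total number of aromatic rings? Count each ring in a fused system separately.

6

Rings A and B form a fused bicyclic system (with one N–H) with 9 sp² atoms and 10 π electrons from ring double bonds plus a heteroatom lone pair. 10 = 4(2)+2, so the system is aromatic and both rings count as aromatic (indole).
Ring C is fully conjugated (every ring atom contributes a p orbital); 2 ring double bonds (4 π electrons) plus a heteroatom lone pair (2) give 6 π electrons. That satisfies 4n+2 with n=1, so ring C is aromatic (thiazole).
Ring D has a continuous p-orbital overlap around the ring; 2 ring double bonds (4 π electrons) plus a heteroatom lone pair (2) give 6 π electrons. That satisfies 4n+2 with n=1, so ring D is aromatic (pyrrole).
Ring E has only sp² ring atoms; a planar conformation would have a fully conjugated π system of 4 electrons. But 4 = 4(1), which is 4n not 4n+2, so ring E is not aromatic (cyclobutadiene) — cyclobutadiene is antiaromatic and distorts to a rectangle.
Ring F is planar and fully conjugated; 2 ring double bonds (4 π electrons) plus a heteroatom lone pair (2) give 6 π electrons. That satisfies 4n+2 with n=1, so ring F is aromatic (thiazole).
Ring G is fully conjugated (every ring atom contributes a p orbital); 1 ring double bond (2 π electrons) plus the carbocation's empty p orbital (0, but keeps the ring conjugated) give 2 π electrons. That satisfies 4n+2 with n=0, so ring G is aromatic (cyclopropenyl cation).
Aromatic: A, B, C, D, F, G. Total: 6.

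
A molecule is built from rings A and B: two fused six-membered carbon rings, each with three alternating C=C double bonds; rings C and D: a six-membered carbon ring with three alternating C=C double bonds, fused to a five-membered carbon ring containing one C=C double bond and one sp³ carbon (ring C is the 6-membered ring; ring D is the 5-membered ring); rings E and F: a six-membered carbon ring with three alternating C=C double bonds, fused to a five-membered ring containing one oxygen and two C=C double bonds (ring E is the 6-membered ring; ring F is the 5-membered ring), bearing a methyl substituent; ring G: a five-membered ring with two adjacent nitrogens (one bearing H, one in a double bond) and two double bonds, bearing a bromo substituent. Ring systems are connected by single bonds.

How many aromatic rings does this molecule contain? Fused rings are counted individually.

Rings A and B form a fused bicyclic system with 10 sp² atoms and 10 π electrons from ring double bonds. 10 = 4(2)+2, so the system is aromatic and both rings count as aromatic (naphthalene).
Ring C has a continuous p-orbital overlap around the ring; 3 ring double bonds give 6 π electrons. 6 = 4(1)+2, so ring C is aromatic (benzene ring).
Ring D has one sp³ carbon, so it is not fully conjugated — not aromatic (cyclopentene ring).
Rings E and F form a fused bicyclic system (with one oxygen) with 9 sp² atoms and 10 π electrons from ring double bonds plus a heteroatom lone pair. 10 = 4(2)+2, so the system is aromatic and both rings count as aromatic (benzofuran).
Ring G has a continuous p-orbital overlap around the ring; 2 ring double bonds (4 π electrons) plus a heteroatom lone pair (2) give 6 π electrons. 6 = 4(1)+2, so ring G is aromatic (pyrazole).
Aromatic: A, B, C, E, F, G. Total: 6.

6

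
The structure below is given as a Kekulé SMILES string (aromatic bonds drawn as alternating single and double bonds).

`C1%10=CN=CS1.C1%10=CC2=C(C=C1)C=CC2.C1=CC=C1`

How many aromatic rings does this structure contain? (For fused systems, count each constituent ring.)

2

The SMILES encodes a five-membered ring with a sulfur at position 1 and a nitrogen at position 3 (in a C=N bond), with two double bonds; a six-membered carbon ring with three alternating C=C double bonds, fused to a five-membered carbon ring containing one C=C double bond and one sp³ carbon; a four-membered carbon ring with two alternating C=C double bonds.
The 5-membered ring with one sulfur and one =N– is fully conjugated (every ring atom contributes a p orbital); 2 ring double bonds (4 π electrons) plus a heteroatom lone pair (2) give 6 π electrons. 6 = 4(1)+2, so it is aromatic (thiazole).
The 6-membered ring has a continuous p-orbital overlap around the ring; 3 ring double bonds give 6 π electrons. 6 = 4(1)+2, so it is aromatic (benzene ring).
The 5-membered ring has one sp³ carbon, so it is not fully conjugated — not aromatic (cyclopentene ring).
The 4-membered ring has only sp² ring atoms; a planar conformation would have a fully conjugated π system of 4 electrons. But 4 = 4(1), which is 4n not 4n+2, so it is not aromatic (cyclobutadiene) — cyclobutadiene is antiaromatic and distorts to a rectangle.
2 of the 4 rings are aromatic. Total: 2.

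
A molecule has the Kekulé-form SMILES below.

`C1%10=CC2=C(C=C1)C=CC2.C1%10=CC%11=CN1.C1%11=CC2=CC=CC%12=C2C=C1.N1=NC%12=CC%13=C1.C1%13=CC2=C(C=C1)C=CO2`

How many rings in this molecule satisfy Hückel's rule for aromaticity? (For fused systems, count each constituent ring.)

The SMILES encodes a six-membered carbon ring with three alternating C=C double bonds, fused to a five-membered carbon ring containing one C=C double bond and one sp³ carbon; a five-membered ring of four carbons and one nitrogen bearing a hydrogen, with two C=C double bonds; two fused six-membered carbon rings, each with three alternating C=C double bonds; a six-membered ring with two adjacent nitrogens and three alternating double bonds; a six-membered carbon ring with three alternating C=C double bonds, fused to a five-membered ring containing one oxygen and two C=C double bonds.
The 6-membered ring is fully conjugated (every ring atom contributes a p orbital); 3 ring double bonds give 6 π electrons. Since 6 = 4n+2 (n=1), it is aromatic (benzene ring).
The 5-membered ring has one sp³ carbon, so it is not fully conjugated — not aromatic (cyclopentene ring).
The 5-membered ring with one N–H is fully conjugated (every ring atom contributes a p orbital); 2 ring double bonds (4 π electrons) plus a heteroatom lone pair (2) give 6 π electrons. That satisfies 4n+2 with n=1, so it is aromatic (pyrrole).
The fused 6/6-membered bicyclic is a single π system with 10 sp² atoms and 10 π electrons from ring double bonds. 10 = 4(2)+2, so the system is aromatic and both rings count as aromatic (naphthalene).
The 6-membered ring with two nitrogens (1,2) is planar and fully conjugated; 3 ring double bonds give 6 π electrons. Since 6 = 4n+2 (n=1), it is aromatic (pyridazine).
The fused 6/5-membered bicyclic (with one oxygen) is a single π system with 9 sp² atoms and 10 π electrons from ring double bonds plus a heteroatom lone pair. 10 = 4(2)+2, so the system is aromatic and both rings count as aromatic (benzofuran).
7 of the 8 rings are aromatic. Total: 7.

7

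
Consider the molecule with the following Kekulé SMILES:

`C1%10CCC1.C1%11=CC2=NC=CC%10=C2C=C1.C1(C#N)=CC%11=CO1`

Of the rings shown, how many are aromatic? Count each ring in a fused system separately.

The SMILES encodes a four-membered saturated carbon ring; two fused six-membered rings, each with three alternating double bonds; one ring is all carbon and the other has one ring nitrogen; a five-membered ring of four carbons and one oxygen, with two C=C double bonds.
The 4-membered ring has only sp³ atoms, so it is not fully conjugated — not aromatic (cyclobutane).
The fused 6/6-membered bicyclic (with one nitrogen) is a single π system with 10 sp² atoms and 10 π electrons from ring double bonds. 10 = 4(2)+2, so the system is aromatic and both rings count as aromatic (quinoline).
The 5-membered ring with one oxygen is fully conjugated (every ring atom contributes a p orbital); 2 ring double bonds (4 π electrons) plus a heteroatom lone pair (2) give 6 π electrons. That satisfies 4n+2 with n=1, so it is aromatic (furan).
3 of the 4 rings are aromatic. Total: 3.

3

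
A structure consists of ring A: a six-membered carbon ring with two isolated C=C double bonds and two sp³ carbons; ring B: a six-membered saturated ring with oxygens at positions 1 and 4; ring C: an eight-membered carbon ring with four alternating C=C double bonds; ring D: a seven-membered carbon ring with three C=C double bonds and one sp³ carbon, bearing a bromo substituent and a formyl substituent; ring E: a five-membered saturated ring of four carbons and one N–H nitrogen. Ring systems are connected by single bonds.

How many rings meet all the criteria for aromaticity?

Ring A has two sp³ carbons, so it is not fully conjugated — not aromatic (1,4-cyclohexadiene).
Ring B has only sp³ atoms, so it is not fully conjugated — not aromatic (1,4-dioxane).
Ring C has only sp² ring atoms; a planar conformation would have a fully conjugated π system of 8 electrons. But 8 = 4(2), which is 4n not 4n+2, so ring C is not aromatic (cyclooctatetraene) — cyclooctatetraene distorts into a non-planar tub to avoid antiaromaticity.
Ring D has one sp³ carbon, so it is not fully conjugated — not aromatic (cycloheptatriene).
Ring E has only sp³ atoms, so it is not fully conjugated — not aromatic (pyrrolidine).
No ring is aromatic. Total: 0.

0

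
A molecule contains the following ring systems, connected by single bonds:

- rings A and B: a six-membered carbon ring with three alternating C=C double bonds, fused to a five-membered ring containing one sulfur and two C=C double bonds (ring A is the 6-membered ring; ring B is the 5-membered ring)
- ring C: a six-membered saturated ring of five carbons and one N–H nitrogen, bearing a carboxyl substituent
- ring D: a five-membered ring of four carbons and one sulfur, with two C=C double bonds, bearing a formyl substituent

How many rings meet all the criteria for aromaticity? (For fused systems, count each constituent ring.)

3

Rings A and B form a fused bicyclic system (with one sulfur) with 9 sp² atoms and 10 π electrons from ring double bonds plus a heteroatom lone pair. 10 = 4(2)+2, so the system is aromatic and both rings count as aromatic (benzothiophene).
Ring C has only sp³ atoms, so it is not fully conjugated — not aromatic (piperidine).
Ring D is planar and fully conjugated; 2 ring double bonds (4 π electrons) plus a heteroatom lone pair (2) give 6 π electrons. That satisfies 4n+2 with n=1, so ring D is aromatic (thiophene).
Aromatic: A, B, D. Total: 3.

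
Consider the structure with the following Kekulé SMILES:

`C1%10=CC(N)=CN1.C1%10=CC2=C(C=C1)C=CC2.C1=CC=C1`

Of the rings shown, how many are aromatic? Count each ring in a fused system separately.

The SMILES encodes a five-membered ring of four carbons and one nitrogen bearing a hydrogen, with two C=C double bonds; a six-membered carbon ring with three alternating C=C double bonds, fused to a five-membered carbon ring containing one C=C double bond and one sp³ carbon; a four-membered carbon ring with two alternating C=C double bonds.
The 5-membered ring with one N–H is planar and fully conjugated; 2 ring double bonds (4 π electrons) plus a heteroatom lone pair (2) give 6 π electrons. 6 = 4(1)+2, so it is aromatic (pyrrole).
The 6-membered ring is planar and fully conjugated; 3 ring double bonds give 6 π electrons. That satisfies 4n+2 with n=1, so it is aromatic (benzene ring).
The 5-membered ring has one sp³ carbon, so it is not fully conjugated — not aromatic (cyclopentene ring).
The 4-membered ring has only sp² ring atoms; a planar conformation would have a fully conjugated π system of 4 electrons. But 4 = 4(1), which is 4n not 4n+2, so it is not aromatic (cyclobutadiene) — cyclobutadiene is antiaromatic and distorts to a rectangle.
2 of the 4 rings are aromatic. Total: 2.

2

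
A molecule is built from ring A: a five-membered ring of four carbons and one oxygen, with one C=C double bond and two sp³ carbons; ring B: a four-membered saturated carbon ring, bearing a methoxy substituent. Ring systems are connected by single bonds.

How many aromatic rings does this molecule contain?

0

Ring A has two sp³ carbons, so it is not fully conjugated — not aromatic (2,3-dihydrofuran).
Ring B has only sp³ atoms, so it is not fully conjugated — not aromatic (cyclobutane).
No ring is aromatic. Total: 0.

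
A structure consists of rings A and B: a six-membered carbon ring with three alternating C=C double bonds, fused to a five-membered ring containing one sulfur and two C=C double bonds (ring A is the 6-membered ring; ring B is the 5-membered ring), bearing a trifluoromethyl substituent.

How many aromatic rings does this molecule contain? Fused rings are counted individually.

Rings A and B form a fused bicyclic system (with one sulfur) with 9 sp² atoms and 10 π electrons from ring double bonds plus a heteroatom lone pair. 10 = 4(2)+2, so the system is aromatic and both rings count as aromatic (benzothiophene).
Aromatic: A, B. Total: 2.

2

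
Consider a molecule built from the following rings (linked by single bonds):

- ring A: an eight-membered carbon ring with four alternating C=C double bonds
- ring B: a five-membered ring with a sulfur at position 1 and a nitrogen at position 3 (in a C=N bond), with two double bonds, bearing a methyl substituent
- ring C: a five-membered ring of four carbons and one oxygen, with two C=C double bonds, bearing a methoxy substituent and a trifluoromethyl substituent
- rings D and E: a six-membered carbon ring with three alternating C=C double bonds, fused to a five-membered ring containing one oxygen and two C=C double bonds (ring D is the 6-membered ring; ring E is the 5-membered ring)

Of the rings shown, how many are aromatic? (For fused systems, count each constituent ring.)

4

Ring A has only sp² ring atoms; a planar conformation would have a fully conjugated π system of 8 electrons. But 8 = 4(2), which is 4n not 4n+2, so ring A is not aromatic (cyclooctatetraene) — cyclooctatetraene distorts into a non-planar tub to avoid antiaromaticity.
Ring B has a continuous p-orbital overlap around the ring; 2 ring double bonds (4 π electrons) plus a heteroatom lone pair (2) give 6 π electrons. 6 = 4(1)+2, so ring B is aromatic (thiazole).
Ring C is planar and fully conjugated; 2 ring double bonds (4 π electrons) plus a heteroatom lone pair (2) give 6 π electrons. 6 = 4(1)+2, so ring C is aromatic (furan).
Rings D and E form a fused bicyclic system (with one oxygen) with 9 sp² atoms and 10 π electrons from ring double bonds plus a heteroatom lone pair. 10 = 4(2)+2, so the system is aromatic and both rings count as aromatic (benzofuran).
Aromatic: B, C, D, E. Total: 4.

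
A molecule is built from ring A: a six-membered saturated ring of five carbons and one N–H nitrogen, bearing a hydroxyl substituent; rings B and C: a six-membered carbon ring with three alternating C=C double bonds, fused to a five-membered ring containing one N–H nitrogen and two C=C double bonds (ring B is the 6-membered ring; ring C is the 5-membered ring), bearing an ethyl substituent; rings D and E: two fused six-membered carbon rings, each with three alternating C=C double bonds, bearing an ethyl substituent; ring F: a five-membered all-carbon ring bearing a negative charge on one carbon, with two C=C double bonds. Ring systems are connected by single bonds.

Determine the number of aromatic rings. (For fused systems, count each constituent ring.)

Ring A has only sp³ atoms, so it is not fully conjugated — not aromatic (piperidine).
Rings B and C form a fused bicyclic system (with one N–H) with 9 sp² atoms and 10 π electrons from ring double bonds plus a heteroatom lone pair. 10 = 4(2)+2, so the system is aromatic and both rings count as aromatic (indole).
Rings D and E form a fused bicyclic system with 10 sp² atoms and 10 π electrons from ring double bonds. 10 = 4(2)+2, so the system is aromatic and both rings count as aromatic (naphthalene).
Ring F is planar and fully conjugated; 2 ring double bonds (4 π electrons) plus the carbanion lone pair (2) give 6 π electrons. 6 = 4(1)+2, so ring F is aromatic (cyclopentadienyl anion).
Aromatic: B, C, D, E, F. Total: 5.

5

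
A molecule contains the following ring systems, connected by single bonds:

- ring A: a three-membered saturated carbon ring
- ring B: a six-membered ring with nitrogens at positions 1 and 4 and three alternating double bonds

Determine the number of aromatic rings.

1

Ring A has only sp³ atoms, so it is not fully conjugated — not aromatic (cyclopropane).
Ring B has a continuous p-orbital overlap around the ring; 3 ring double bonds give 6 π electrons. Since 6 = 4n+2 (n=1), ring B is aromatic (pyrazine).
Aromatic: B. Total: 1.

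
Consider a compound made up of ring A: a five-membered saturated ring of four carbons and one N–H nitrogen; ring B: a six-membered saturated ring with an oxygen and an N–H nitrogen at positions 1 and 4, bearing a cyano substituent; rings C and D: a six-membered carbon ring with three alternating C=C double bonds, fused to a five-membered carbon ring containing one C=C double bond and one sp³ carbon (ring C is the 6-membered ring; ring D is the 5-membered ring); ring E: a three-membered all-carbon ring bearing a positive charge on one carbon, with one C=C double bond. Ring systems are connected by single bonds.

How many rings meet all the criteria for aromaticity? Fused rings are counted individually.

Ring A has only sp³ atoms, so it is not fully conjugated — not aromatic (pyrrolidine).
Ring B has only sp³ atoms, so it is not fully conjugated — not aromatic (morpholine).
Ring C is planar and fully conjugated; 3 ring double bonds give 6 π electrons. Since 6 = 4n+2 (n=1), ring C is aromatic (benzene ring).
Ring D has one sp³ carbon, so it is not fully conjugated — not aromatic (cyclopentene ring).
Ring E has a continuous p-orbital overlap around the ring; 1 ring double bond (2 π electrons) plus the carbocation's empty p orbital (0, but keeps the ring conjugated) give 2 π electrons. 2 = 4(0)+2, so ring E is aromatic (cyclopropenyl cation).
Aromatic: C, E. Total: 2.

2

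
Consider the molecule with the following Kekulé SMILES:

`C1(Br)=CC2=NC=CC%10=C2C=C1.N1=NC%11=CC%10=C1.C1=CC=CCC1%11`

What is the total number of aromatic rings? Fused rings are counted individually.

The SMILES encodes two fused six-membered rings, each with three alternating double bonds; one ring is all carbon and the other has one ring nitrogen; a six-membered ring with two adjacent nitrogens and three alternating double bonds; a six-membered carbon ring with two conjugated C=C double bonds and two sp³ carbons.
The fused 6/6-membered bicyclic (with one nitrogen) is a single π system with 10 sp² atoms and 10 π electrons from ring double bonds. 10 = 4(2)+2, so the system is aromatic and both rings count as aromatic (quinoline).
The 6-membered ring with two nitrogens (1,2) is fully conjugated (every ring atom contributes a p orbital); 3 ring double bonds give 6 π electrons. 6 = 4(1)+2, so it is aromatic (pyridazine).
The 6-membered ring has two sp³ carbons, so it is not fully conjugated — not aromatic (1,3-cyclohexadiene).
3 of the 4 rings are aromatic. Total: 3.

3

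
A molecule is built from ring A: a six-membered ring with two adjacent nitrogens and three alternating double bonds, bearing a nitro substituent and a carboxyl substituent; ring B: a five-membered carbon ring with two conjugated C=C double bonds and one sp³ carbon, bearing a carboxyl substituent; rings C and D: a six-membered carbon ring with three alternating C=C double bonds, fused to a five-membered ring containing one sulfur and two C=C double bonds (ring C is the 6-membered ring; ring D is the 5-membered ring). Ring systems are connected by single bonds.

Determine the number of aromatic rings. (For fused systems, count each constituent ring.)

Ring A has a continuous p-orbital overlap around the ring; 3 ring double bonds give 6 π electrons. Since 6 = 4n+2 (n=1), ring A is aromatic (pyridazine).
Ring B has one sp³ carbon, so it is not fully conjugated — not aromatic (cyclopentadiene).
Rings C and D form a fused bicyclic system (with one sulfur) with 9 sp² atoms and 10 π electrons from ring double bonds plus a heteroatom lone pair. 10 = 4(2)+2, so the system is aromatic and both rings count as aromatic (benzothiophene).
Aromatic: A, C, D. Total: 3.

3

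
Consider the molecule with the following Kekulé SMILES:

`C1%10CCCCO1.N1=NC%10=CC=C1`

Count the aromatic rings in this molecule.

The SMILES encodes a six-membered saturated ring of five carbons and one oxygen; a six-membered ring with two adjacent nitrogens and three alternating double bonds.
The 6-membered ring with one oxygen has only sp³ atoms, so it is not fully conjugated — not aromatic (tetrahydropyran).
The 6-membered ring with two nitrogens (1,2) is planar and fully conjugated; 3 ring double bonds give 6 π electrons. 6 = 4(1)+2, so it is aromatic (pyridazine).
1 of the 2 rings is aromatic. Total: 1.

1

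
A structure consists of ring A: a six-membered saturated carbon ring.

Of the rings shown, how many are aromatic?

0

Ring A has only sp³ atoms, so it is not fully conjugated — not aromatic (cyclohexane).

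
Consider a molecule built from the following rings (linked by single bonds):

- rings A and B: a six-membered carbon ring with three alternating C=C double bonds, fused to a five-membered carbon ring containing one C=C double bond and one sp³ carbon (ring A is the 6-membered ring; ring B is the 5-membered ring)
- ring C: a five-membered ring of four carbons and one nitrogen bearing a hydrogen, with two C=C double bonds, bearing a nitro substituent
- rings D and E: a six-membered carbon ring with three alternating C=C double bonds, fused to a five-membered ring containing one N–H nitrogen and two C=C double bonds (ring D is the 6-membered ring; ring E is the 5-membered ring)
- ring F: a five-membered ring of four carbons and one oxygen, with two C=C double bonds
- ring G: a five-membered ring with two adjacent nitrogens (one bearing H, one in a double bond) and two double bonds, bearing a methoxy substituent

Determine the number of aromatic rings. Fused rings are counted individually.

6

Ring A is planar and fully conjugated; 3 ring double bonds give 6 π electrons. Since 6 = 4n+2 (n=1), ring A is aromatic (benzene ring).
Ring B has one sp³ carbon, so it is not fully conjugated — not aromatic (cyclopentene ring).
Ring C is planar and fully conjugated; 2 ring double bonds (4 π electrons) plus a heteroatom lone pair (2) give 6 π electrons. 6 = 4(1)+2, so ring C is aromatic (pyrrole).
Rings D and E form a fused bicyclic system (with one N–H) with 9 sp² atoms and 10 π electrons from ring double bonds plus a heteroatom lone pair. 10 = 4(2)+2, so the system is aromatic and both rings count as aromatic (indole).
Ring F is fully conjugated (every ring atom contributes a p orbital); 2 ring double bonds (4 π electrons) plus a heteroatom lone pair (2) give 6 π electrons. Since 6 = 4n+2 (n=1), ring F is aromatic (furan).
Ring G has a continuous p-orbital overlap around the ring; 2 ring double bonds (4 π electrons) plus a heteroatom lone pair (2) give 6 π electrons. That satisfies 4n+2 with n=1, so ring G is aromatic (pyrazole).
Aromatic: A, C, D, E, F, G. Total: 6.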